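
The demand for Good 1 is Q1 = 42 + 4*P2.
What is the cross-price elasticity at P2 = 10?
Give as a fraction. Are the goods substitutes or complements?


dQ1/dP2 = 4
At P2 = 10: Q1 = 42 + 4*10 = 82
Exy = (dQ1/dP2)(P2/Q1) = 4 * 10 / 82 = 20/41
Since Exy > 0, the goods are substitutes.

20/41 (substitutes)


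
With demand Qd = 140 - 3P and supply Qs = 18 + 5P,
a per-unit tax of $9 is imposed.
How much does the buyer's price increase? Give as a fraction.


With a per-unit tax, the buyer's price increase depends on relative slopes.
Supply slope: d = 5, Demand slope: b = 3
Buyer's price increase = d * tax / (b + d)
= 5 * 9 / (3 + 5)
= 45 / 8 = 45/8

45/8


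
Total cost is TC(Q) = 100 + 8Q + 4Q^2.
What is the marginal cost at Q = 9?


MC = dTC/dQ = 8 + 2*4*Q
At Q = 9:
MC = 8 + 8*9
MC = 8 + 72 = 80

80


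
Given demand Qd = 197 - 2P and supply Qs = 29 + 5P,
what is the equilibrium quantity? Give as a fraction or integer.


First find equilibrium price:
197 - 2P = 29 + 5P
P* = 168/7 = 24
Then substitute into demand:
Q* = 197 - 2 * 24 = 149

149


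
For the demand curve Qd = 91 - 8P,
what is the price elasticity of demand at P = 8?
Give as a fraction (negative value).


dQ/dP = -8
At P = 8: Q = 91 - 8*8 = 27
E = (dQ/dP)(P/Q) = (-8)(8/27) = -64/27

-64/27


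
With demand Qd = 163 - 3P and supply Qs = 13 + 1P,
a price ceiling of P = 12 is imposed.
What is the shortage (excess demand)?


At P = 12:
Qd = 163 - 3*12 = 127
Qs = 13 + 1*12 = 25
Shortage = Qd - Qs = 127 - 25 = 102

102


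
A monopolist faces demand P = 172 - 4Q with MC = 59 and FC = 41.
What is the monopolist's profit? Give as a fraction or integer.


MR = MC: 172 - 8Q = 59
Q* = 113/8
P* = 172 - 4*113/8 = 231/2
Profit = (P* - MC)*Q* - FC
= (231/2 - 59)*113/8 - 41
= 113/2*113/8 - 41
= 12769/16 - 41 = 12113/16

12113/16


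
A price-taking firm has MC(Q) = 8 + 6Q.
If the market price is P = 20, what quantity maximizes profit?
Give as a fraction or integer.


In perfect competition, profit is maximized where P = MC.
20 = 8 + 6Q
12 = 6Q
Q* = 12/6 = 2

2


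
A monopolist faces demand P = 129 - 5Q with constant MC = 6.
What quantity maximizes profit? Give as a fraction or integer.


TR = P*Q = (129 - 5Q)Q = 129Q - 5Q^2
MR = dTR/dQ = 129 - 10Q
Set MR = MC:
129 - 10Q = 6
123 = 10Q
Q* = 123/10 = 123/10

123/10


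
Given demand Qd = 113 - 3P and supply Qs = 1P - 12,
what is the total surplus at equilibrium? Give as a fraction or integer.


Find equilibrium: 113 - 3P = 1P - 12
113 + 12 = 4P
P* = 125/4 = 125/4
Q* = 1*125/4 - 12 = 77/4
Inverse demand: P = 113/3 - Q/3, so P_max = 113/3
Inverse supply: P = 12 + Q/1, so P_min = 12
CS = (1/2) * 77/4 * (113/3 - 125/4) = 5929/96
PS = (1/2) * 77/4 * (125/4 - 12) = 5929/32
TS = CS + PS = 5929/96 + 5929/32 = 5929/24

5929/24


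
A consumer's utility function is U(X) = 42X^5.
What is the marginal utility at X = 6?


MU = dU/dX = 42*5*X^(5-1)
MU = 210*X^4
At X = 6:
MU = 210 * 6^4
MU = 210 * 1296 = 272160

272160


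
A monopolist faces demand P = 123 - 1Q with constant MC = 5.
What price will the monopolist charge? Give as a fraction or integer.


MR = 123 - 2Q
Set MR = MC: 123 - 2Q = 5
Q* = 59
Substitute into demand:
P* = 123 - 1*59 = 64

64


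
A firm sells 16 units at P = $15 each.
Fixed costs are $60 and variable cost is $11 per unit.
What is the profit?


Total Revenue = P * Q = 15 * 16 = $240
Total Cost = FC + VC*Q = 60 + 11*16 = $236
Profit = TR - TC = 240 - 236 = $4

$4


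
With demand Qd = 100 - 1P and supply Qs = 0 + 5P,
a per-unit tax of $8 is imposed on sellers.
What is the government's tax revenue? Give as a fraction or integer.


With tax on sellers, new supply: Qs' = 0 + 5(P - 8)
= 5P - 40
New equilibrium quantity:
Q_new = 230/3
Tax revenue = tax * Q_new = 8 * 230/3 = 1840/3

1840/3


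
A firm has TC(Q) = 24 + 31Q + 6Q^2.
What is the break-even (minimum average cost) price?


AC(Q) = 24/Q + 31 + 6Q
To minimize: dAC/dQ = -24/Q^2 + 6 = 0
Q^2 = 24/6 = 4
Q* = 2
Min AC = 24/2 + 31 + 6*2
Min AC = 12 + 31 + 12 = 55

55


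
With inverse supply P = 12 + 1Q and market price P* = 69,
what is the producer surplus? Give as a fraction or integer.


Minimum supply price (at Q=0): P_min = 12
Quantity supplied at P* = 69:
Q* = (69 - 12)/1 = 57
PS = (1/2) * Q* * (P* - P_min)
PS = (1/2) * 57 * (69 - 12)
PS = (1/2) * 57 * 57 = 3249/2

3249/2


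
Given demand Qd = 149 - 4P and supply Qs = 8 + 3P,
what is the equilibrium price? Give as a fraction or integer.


At equilibrium, Qd = Qs.
149 - 4P = 8 + 3P
149 - 8 = 4P + 3P
141 = 7P
P* = 141/7 = 141/7

141/7


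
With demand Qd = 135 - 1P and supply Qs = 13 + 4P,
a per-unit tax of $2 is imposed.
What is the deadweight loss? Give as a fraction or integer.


Pre-tax equilibrium quantity: Q* = 553/5
Post-tax equilibrium quantity: Q_tax = 109
Reduction in quantity: Q* - Q_tax = 8/5
DWL = (1/2) * tax * (Q* - Q_tax)
DWL = (1/2) * 2 * 8/5 = 8/5

8/5


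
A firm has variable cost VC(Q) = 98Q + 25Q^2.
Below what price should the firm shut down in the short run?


AVC(Q) = VC(Q)/Q = 98 + 25Q
AVC is increasing in Q, so minimum AVC is at Q -> 0+.
Min AVC = 98
The firm should shut down if P < 98.

98


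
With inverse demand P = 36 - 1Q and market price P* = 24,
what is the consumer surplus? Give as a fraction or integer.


Maximum willingness to pay (at Q=0): P_max = 36
Quantity demanded at P* = 24:
Q* = (36 - 24)/1 = 12
CS = (1/2) * Q* * (P_max - P*)
CS = (1/2) * 12 * (36 - 24)
CS = (1/2) * 12 * 12 = 72

72


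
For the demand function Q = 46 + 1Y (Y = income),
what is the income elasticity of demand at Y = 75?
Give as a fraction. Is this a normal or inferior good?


dQ/dY = 1
At Y = 75: Q = 46 + 1*75 = 121
Ey = (dQ/dY)(Y/Q) = 1 * 75 / 121 = 75/121
Since Ey > 0, this is a normal good.

75/121 (normal good)


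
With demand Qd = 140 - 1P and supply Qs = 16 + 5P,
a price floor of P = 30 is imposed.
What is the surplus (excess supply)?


At P = 30:
Qd = 140 - 1*30 = 110
Qs = 16 + 5*30 = 166
Surplus = Qs - Qd = 166 - 110 = 56

56


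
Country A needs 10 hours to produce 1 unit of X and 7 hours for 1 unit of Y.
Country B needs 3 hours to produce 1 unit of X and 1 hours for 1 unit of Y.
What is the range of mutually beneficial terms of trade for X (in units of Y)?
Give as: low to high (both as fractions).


Opportunity cost of X for Country A = hours_X / hours_Y = 10/7 = 10/7 units of Y
Opportunity cost of X for Country B = hours_X / hours_Y = 3/1 = 3 units of Y
Terms of trade must be between the two opportunity costs.
Range: 10/7 to 3

10/7 to 3


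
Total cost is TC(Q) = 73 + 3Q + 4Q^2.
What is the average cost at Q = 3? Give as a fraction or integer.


TC(3) = 73 + 3*3 + 4*3^2
TC(3) = 73 + 9 + 36 = 118
AC = TC/Q = 118/3 = 118/3

118/3


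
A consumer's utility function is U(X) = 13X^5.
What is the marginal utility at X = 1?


MU = dU/dX = 13*5*X^(5-1)
MU = 65*X^4
At X = 1:
MU = 65 * 1^4
MU = 65 * 1 = 65

65


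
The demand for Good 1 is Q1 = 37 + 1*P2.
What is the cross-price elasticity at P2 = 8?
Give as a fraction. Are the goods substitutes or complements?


dQ1/dP2 = 1
At P2 = 8: Q1 = 37 + 1*8 = 45
Exy = (dQ1/dP2)(P2/Q1) = 1 * 8 / 45 = 8/45
Since Exy > 0, the goods are substitutes.

8/45 (substitutes)


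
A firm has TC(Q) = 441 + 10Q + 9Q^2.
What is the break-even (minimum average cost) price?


AC(Q) = 441/Q + 10 + 9Q
To minimize: dAC/dQ = -441/Q^2 + 9 = 0
Q^2 = 441/9 = 49
Q* = 7
Min AC = 441/7 + 10 + 9*7
Min AC = 63 + 10 + 63 = 136

136


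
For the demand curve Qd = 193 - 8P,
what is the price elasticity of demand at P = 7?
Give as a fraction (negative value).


dQ/dP = -8
At P = 7: Q = 193 - 8*7 = 137
E = (dQ/dP)(P/Q) = (-8)(7/137) = -56/137

-56/137


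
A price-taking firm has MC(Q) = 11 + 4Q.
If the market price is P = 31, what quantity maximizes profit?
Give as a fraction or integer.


In perfect competition, profit is maximized where P = MC.
31 = 11 + 4Q
20 = 4Q
Q* = 20/4 = 5

5


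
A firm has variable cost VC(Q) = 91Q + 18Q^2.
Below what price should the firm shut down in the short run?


AVC(Q) = VC(Q)/Q = 91 + 18Q
AVC is increasing in Q, so minimum AVC is at Q -> 0+.
Min AVC = 91
The firm should shut down if P < 91.

91


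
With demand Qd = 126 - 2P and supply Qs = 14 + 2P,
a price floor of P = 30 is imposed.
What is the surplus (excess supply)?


At P = 30:
Qd = 126 - 2*30 = 66
Qs = 14 + 2*30 = 74
Surplus = Qs - Qd = 74 - 66 = 8

8


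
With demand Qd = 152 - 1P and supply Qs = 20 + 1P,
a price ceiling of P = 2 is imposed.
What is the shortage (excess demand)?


At P = 2:
Qd = 152 - 1*2 = 150
Qs = 20 + 1*2 = 22
Shortage = Qd - Qs = 150 - 22 = 128

128


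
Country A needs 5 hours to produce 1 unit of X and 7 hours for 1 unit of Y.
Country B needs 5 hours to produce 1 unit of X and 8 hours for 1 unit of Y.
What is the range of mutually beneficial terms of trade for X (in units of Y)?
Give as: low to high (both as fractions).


Opportunity cost of X for Country A = hours_X / hours_Y = 5/7 = 5/7 units of Y
Opportunity cost of X for Country B = hours_X / hours_Y = 5/8 = 5/8 units of Y
Terms of trade must be between the two opportunity costs.
Range: 5/8 to 5/7

5/8 to 5/7


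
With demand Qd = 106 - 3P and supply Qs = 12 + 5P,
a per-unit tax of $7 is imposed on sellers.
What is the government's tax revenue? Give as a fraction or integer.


With tax on sellers, new supply: Qs' = 12 + 5(P - 7)
= 5P - 23
New equilibrium quantity:
Q_new = 461/8
Tax revenue = tax * Q_new = 7 * 461/8 = 3227/8

3227/8


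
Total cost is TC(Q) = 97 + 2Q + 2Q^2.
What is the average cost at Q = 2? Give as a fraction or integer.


TC(2) = 97 + 2*2 + 2*2^2
TC(2) = 97 + 4 + 8 = 109
AC = TC/Q = 109/2 = 109/2

109/2


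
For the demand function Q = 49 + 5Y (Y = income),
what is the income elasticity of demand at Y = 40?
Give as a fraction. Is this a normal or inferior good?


dQ/dY = 5
At Y = 40: Q = 49 + 5*40 = 249
Ey = (dQ/dY)(Y/Q) = 5 * 40 / 249 = 200/249
Since Ey > 0, this is a normal good.

200/249 (normal good)


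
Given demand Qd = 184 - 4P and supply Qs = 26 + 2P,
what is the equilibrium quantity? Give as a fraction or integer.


First find equilibrium price:
184 - 4P = 26 + 2P
P* = 158/6 = 79/3
Then substitute into demand:
Q* = 184 - 4 * 79/3 = 236/3

236/3


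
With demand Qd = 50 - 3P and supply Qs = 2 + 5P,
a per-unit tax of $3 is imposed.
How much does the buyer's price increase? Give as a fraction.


With a per-unit tax, the buyer's price increase depends on relative slopes.
Supply slope: d = 5, Demand slope: b = 3
Buyer's price increase = d * tax / (b + d)
= 5 * 3 / (3 + 5)
= 15 / 8 = 15/8

15/8


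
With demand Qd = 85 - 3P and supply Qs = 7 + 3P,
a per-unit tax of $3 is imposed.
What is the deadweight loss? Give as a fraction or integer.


Pre-tax equilibrium quantity: Q* = 46
Post-tax equilibrium quantity: Q_tax = 83/2
Reduction in quantity: Q* - Q_tax = 9/2
DWL = (1/2) * tax * (Q* - Q_tax)
DWL = (1/2) * 3 * 9/2 = 27/4

27/4


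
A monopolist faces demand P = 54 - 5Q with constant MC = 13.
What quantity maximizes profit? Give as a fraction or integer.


TR = P*Q = (54 - 5Q)Q = 54Q - 5Q^2
MR = dTR/dQ = 54 - 10Q
Set MR = MC:
54 - 10Q = 13
41 = 10Q
Q* = 41/10 = 41/10

41/10


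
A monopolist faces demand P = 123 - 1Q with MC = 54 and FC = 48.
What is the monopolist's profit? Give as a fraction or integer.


MR = MC: 123 - 2Q = 54
Q* = 69/2
P* = 123 - 1*69/2 = 177/2
Profit = (P* - MC)*Q* - FC
= (177/2 - 54)*69/2 - 48
= 69/2*69/2 - 48
= 4761/4 - 48 = 4569/4

4569/4


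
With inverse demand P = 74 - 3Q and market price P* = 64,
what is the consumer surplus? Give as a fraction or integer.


Maximum willingness to pay (at Q=0): P_max = 74
Quantity demanded at P* = 64:
Q* = (74 - 64)/3 = 10/3
CS = (1/2) * Q* * (P_max - P*)
CS = (1/2) * 10/3 * (74 - 64)
CS = (1/2) * 10/3 * 10 = 50/3

50/3


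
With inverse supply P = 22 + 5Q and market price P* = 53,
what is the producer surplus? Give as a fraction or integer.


Minimum supply price (at Q=0): P_min = 22
Quantity supplied at P* = 53:
Q* = (53 - 22)/5 = 31/5
PS = (1/2) * Q* * (P* - P_min)
PS = (1/2) * 31/5 * (53 - 22)
PS = (1/2) * 31/5 * 31 = 961/10

961/10


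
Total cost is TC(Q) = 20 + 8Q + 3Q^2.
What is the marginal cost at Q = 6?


MC = dTC/dQ = 8 + 2*3*Q
At Q = 6:
MC = 8 + 6*6
MC = 8 + 36 = 44

44


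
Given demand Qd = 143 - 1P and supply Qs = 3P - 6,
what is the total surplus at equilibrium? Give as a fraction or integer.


Find equilibrium: 143 - 1P = 3P - 6
143 + 6 = 4P
P* = 149/4 = 149/4
Q* = 3*149/4 - 6 = 423/4
Inverse demand: P = 143 - Q/1, so P_max = 143
Inverse supply: P = 2 + Q/3, so P_min = 2
CS = (1/2) * 423/4 * (143 - 149/4) = 178929/32
PS = (1/2) * 423/4 * (149/4 - 2) = 59643/32
TS = CS + PS = 178929/32 + 59643/32 = 59643/8

59643/8


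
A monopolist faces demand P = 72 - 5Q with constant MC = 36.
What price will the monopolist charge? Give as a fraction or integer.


MR = 72 - 10Q
Set MR = MC: 72 - 10Q = 36
Q* = 18/5
Substitute into demand:
P* = 72 - 5*18/5 = 54

54


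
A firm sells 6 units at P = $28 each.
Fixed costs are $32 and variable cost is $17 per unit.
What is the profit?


Total Revenue = P * Q = 28 * 6 = $168
Total Cost = FC + VC*Q = 32 + 17*6 = $134
Profit = TR - TC = 168 - 134 = $34

$34


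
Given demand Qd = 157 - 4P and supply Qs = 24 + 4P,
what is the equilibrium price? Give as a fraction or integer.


At equilibrium, Qd = Qs.
157 - 4P = 24 + 4P
157 - 24 = 4P + 4P
133 = 8P
P* = 133/8 = 133/8

133/8


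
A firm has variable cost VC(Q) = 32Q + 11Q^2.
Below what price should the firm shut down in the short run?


AVC(Q) = VC(Q)/Q = 32 + 11Q
AVC is increasing in Q, so minimum AVC is at Q -> 0+.
Min AVC = 32
The firm should shut down if P < 32.

32


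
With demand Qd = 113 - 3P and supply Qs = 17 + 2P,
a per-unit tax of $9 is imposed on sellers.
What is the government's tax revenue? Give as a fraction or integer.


With tax on sellers, new supply: Qs' = 17 + 2(P - 9)
= 2P - 1
New equilibrium quantity:
Q_new = 223/5
Tax revenue = tax * Q_new = 9 * 223/5 = 2007/5

2007/5


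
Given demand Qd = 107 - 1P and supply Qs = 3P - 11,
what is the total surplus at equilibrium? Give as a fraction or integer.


Find equilibrium: 107 - 1P = 3P - 11
107 + 11 = 4P
P* = 118/4 = 59/2
Q* = 3*59/2 - 11 = 155/2
Inverse demand: P = 107 - Q/1, so P_max = 107
Inverse supply: P = 11/3 + Q/3, so P_min = 11/3
CS = (1/2) * 155/2 * (107 - 59/2) = 24025/8
PS = (1/2) * 155/2 * (59/2 - 11/3) = 24025/24
TS = CS + PS = 24025/8 + 24025/24 = 24025/6

24025/6


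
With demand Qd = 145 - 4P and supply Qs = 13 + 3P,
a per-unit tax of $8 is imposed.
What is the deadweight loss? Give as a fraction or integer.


Pre-tax equilibrium quantity: Q* = 487/7
Post-tax equilibrium quantity: Q_tax = 391/7
Reduction in quantity: Q* - Q_tax = 96/7
DWL = (1/2) * tax * (Q* - Q_tax)
DWL = (1/2) * 8 * 96/7 = 384/7

384/7


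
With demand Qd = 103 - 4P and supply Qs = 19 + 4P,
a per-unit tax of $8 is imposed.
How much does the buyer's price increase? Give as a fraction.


With a per-unit tax, the buyer's price increase depends on relative slopes.
Supply slope: d = 4, Demand slope: b = 4
Buyer's price increase = d * tax / (b + d)
= 4 * 8 / (4 + 4)
= 32 / 8 = 4

4


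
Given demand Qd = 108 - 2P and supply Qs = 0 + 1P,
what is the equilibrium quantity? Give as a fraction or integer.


First find equilibrium price:
108 - 2P = 0 + 1P
P* = 108/3 = 36
Then substitute into demand:
Q* = 108 - 2 * 36 = 36

36


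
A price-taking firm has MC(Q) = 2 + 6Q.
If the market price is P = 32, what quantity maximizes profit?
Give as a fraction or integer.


In perfect competition, profit is maximized where P = MC.
32 = 2 + 6Q
30 = 6Q
Q* = 30/6 = 5

5


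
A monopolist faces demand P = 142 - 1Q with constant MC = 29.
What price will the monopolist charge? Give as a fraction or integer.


MR = 142 - 2Q
Set MR = MC: 142 - 2Q = 29
Q* = 113/2
Substitute into demand:
P* = 142 - 1*113/2 = 171/2

171/2


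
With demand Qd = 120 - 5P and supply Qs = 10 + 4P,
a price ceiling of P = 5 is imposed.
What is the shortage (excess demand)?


At P = 5:
Qd = 120 - 5*5 = 95
Qs = 10 + 4*5 = 30
Shortage = Qd - Qs = 95 - 30 = 65

65


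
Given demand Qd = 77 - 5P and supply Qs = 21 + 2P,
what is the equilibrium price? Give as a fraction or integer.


At equilibrium, Qd = Qs.
77 - 5P = 21 + 2P
77 - 21 = 5P + 2P
56 = 7P
P* = 56/7 = 8

8


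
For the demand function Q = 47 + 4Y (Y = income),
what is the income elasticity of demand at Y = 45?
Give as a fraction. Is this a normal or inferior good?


dQ/dY = 4
At Y = 45: Q = 47 + 4*45 = 227
Ey = (dQ/dY)(Y/Q) = 4 * 45 / 227 = 180/227
Since Ey > 0, this is a normal good.

180/227 (normal good)


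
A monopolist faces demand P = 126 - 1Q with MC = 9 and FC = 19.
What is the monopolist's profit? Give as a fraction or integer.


MR = MC: 126 - 2Q = 9
Q* = 117/2
P* = 126 - 1*117/2 = 135/2
Profit = (P* - MC)*Q* - FC
= (135/2 - 9)*117/2 - 19
= 117/2*117/2 - 19
= 13689/4 - 19 = 13613/4

13613/4


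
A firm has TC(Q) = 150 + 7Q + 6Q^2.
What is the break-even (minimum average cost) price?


AC(Q) = 150/Q + 7 + 6Q
To minimize: dAC/dQ = -150/Q^2 + 6 = 0
Q^2 = 150/6 = 25
Q* = 5
Min AC = 150/5 + 7 + 6*5
Min AC = 30 + 7 + 30 = 67

67


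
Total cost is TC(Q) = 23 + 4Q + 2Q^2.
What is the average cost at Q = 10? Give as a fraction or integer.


TC(10) = 23 + 4*10 + 2*10^2
TC(10) = 23 + 40 + 200 = 263
AC = TC/Q = 263/10 = 263/10

263/10


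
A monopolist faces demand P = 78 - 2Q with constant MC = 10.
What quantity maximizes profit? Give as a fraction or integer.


TR = P*Q = (78 - 2Q)Q = 78Q - 2Q^2
MR = dTR/dQ = 78 - 4Q
Set MR = MC:
78 - 4Q = 10
68 = 4Q
Q* = 68/4 = 17

17


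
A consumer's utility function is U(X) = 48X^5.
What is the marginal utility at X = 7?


MU = dU/dX = 48*5*X^(5-1)
MU = 240*X^4
At X = 7:
MU = 240 * 7^4
MU = 240 * 2401 = 576240

576240


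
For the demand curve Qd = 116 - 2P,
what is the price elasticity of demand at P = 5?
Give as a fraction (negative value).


dQ/dP = -2
At P = 5: Q = 116 - 2*5 = 106
E = (dQ/dP)(P/Q) = (-2)(5/106) = -5/53

-5/53


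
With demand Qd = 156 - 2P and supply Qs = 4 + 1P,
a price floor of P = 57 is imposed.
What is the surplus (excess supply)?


At P = 57:
Qd = 156 - 2*57 = 42
Qs = 4 + 1*57 = 61
Surplus = Qs - Qd = 61 - 42 = 19

19


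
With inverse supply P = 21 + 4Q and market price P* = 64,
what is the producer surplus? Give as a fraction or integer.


Minimum supply price (at Q=0): P_min = 21
Quantity supplied at P* = 64:
Q* = (64 - 21)/4 = 43/4
PS = (1/2) * Q* * (P* - P_min)
PS = (1/2) * 43/4 * (64 - 21)
PS = (1/2) * 43/4 * 43 = 1849/8

1849/8


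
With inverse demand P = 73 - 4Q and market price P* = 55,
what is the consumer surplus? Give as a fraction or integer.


Maximum willingness to pay (at Q=0): P_max = 73
Quantity demanded at P* = 55:
Q* = (73 - 55)/4 = 9/2
CS = (1/2) * Q* * (P_max - P*)
CS = (1/2) * 9/2 * (73 - 55)
CS = (1/2) * 9/2 * 18 = 81/2

81/2


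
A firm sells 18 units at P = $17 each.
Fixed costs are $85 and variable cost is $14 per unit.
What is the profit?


Total Revenue = P * Q = 17 * 18 = $306
Total Cost = FC + VC*Q = 85 + 14*18 = $337
Profit = TR - TC = 306 - 337 = $-31

$-31


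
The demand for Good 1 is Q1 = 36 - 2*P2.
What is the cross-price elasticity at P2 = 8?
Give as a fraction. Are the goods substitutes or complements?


dQ1/dP2 = -2
At P2 = 8: Q1 = 36 - 2*8 = 20
Exy = (dQ1/dP2)(P2/Q1) = -2 * 8 / 20 = -4/5
Since Exy < 0, the goods are complements.

-4/5 (complements)


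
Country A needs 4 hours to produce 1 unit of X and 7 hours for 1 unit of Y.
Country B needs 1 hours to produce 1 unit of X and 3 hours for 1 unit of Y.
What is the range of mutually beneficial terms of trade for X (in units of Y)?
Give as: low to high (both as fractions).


Opportunity cost of X for Country A = hours_X / hours_Y = 4/7 = 4/7 units of Y
Opportunity cost of X for Country B = hours_X / hours_Y = 1/3 = 1/3 units of Y
Terms of trade must be between the two opportunity costs.
Range: 1/3 to 4/7

1/3 to 4/7


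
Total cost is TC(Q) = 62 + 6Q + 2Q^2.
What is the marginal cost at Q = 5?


MC = dTC/dQ = 6 + 2*2*Q
At Q = 5:
MC = 6 + 4*5
MC = 6 + 20 = 26

26


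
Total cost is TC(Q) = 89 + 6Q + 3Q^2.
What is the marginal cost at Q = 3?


MC = dTC/dQ = 6 + 2*3*Q
At Q = 3:
MC = 6 + 6*3
MC = 6 + 18 = 24

24


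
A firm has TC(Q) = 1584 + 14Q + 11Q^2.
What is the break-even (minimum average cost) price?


AC(Q) = 1584/Q + 14 + 11Q
To minimize: dAC/dQ = -1584/Q^2 + 11 = 0
Q^2 = 1584/11 = 144
Q* = 12
Min AC = 1584/12 + 14 + 11*12
Min AC = 132 + 14 + 132 = 278

278


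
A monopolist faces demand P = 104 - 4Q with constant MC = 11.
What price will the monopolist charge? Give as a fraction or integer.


MR = 104 - 8Q
Set MR = MC: 104 - 8Q = 11
Q* = 93/8
Substitute into demand:
P* = 104 - 4*93/8 = 115/2

115/2


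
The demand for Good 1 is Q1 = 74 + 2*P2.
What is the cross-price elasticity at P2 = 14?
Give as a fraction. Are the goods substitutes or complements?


dQ1/dP2 = 2
At P2 = 14: Q1 = 74 + 2*14 = 102
Exy = (dQ1/dP2)(P2/Q1) = 2 * 14 / 102 = 14/51
Since Exy > 0, the goods are substitutes.

14/51 (substitutes)


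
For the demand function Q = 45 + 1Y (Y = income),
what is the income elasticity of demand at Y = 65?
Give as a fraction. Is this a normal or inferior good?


dQ/dY = 1
At Y = 65: Q = 45 + 1*65 = 110
Ey = (dQ/dY)(Y/Q) = 1 * 65 / 110 = 13/22
Since Ey > 0, this is a normal good.

13/22 (normal good)


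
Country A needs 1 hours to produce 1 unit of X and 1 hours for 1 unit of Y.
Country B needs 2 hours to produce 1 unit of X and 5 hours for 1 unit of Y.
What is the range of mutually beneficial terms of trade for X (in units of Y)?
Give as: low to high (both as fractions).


Opportunity cost of X for Country A = hours_X / hours_Y = 1/1 = 1 units of Y
Opportunity cost of X for Country B = hours_X / hours_Y = 2/5 = 2/5 units of Y
Terms of trade must be between the two opportunity costs.
Range: 2/5 to 1

2/5 to 1


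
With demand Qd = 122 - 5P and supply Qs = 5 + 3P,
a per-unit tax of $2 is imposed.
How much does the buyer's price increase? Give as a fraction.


With a per-unit tax, the buyer's price increase depends on relative slopes.
Supply slope: d = 3, Demand slope: b = 5
Buyer's price increase = d * tax / (b + d)
= 3 * 2 / (5 + 3)
= 6 / 8 = 3/4

3/4


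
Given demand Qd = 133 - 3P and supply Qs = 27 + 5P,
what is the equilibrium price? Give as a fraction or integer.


At equilibrium, Qd = Qs.
133 - 3P = 27 + 5P
133 - 27 = 3P + 5P
106 = 8P
P* = 106/8 = 53/4

53/4


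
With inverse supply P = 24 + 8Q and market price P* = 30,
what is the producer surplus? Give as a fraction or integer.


Minimum supply price (at Q=0): P_min = 24
Quantity supplied at P* = 30:
Q* = (30 - 24)/8 = 3/4
PS = (1/2) * Q* * (P* - P_min)
PS = (1/2) * 3/4 * (30 - 24)
PS = (1/2) * 3/4 * 6 = 9/4

9/4


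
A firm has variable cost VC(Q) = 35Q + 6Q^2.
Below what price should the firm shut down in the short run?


AVC(Q) = VC(Q)/Q = 35 + 6Q
AVC is increasing in Q, so minimum AVC is at Q -> 0+.
Min AVC = 35
The firm should shut down if P < 35.

35


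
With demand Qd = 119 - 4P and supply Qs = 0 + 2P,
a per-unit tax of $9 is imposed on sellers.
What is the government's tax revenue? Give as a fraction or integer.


With tax on sellers, new supply: Qs' = 0 + 2(P - 9)
= 2P - 18
New equilibrium quantity:
Q_new = 83/3
Tax revenue = tax * Q_new = 9 * 83/3 = 249

249


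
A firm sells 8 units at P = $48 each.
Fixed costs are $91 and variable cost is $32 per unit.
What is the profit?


Total Revenue = P * Q = 48 * 8 = $384
Total Cost = FC + VC*Q = 91 + 32*8 = $347
Profit = TR - TC = 384 - 347 = $37

$37


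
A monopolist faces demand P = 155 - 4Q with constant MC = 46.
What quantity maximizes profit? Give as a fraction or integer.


TR = P*Q = (155 - 4Q)Q = 155Q - 4Q^2
MR = dTR/dQ = 155 - 8Q
Set MR = MC:
155 - 8Q = 46
109 = 8Q
Q* = 109/8 = 109/8

109/8


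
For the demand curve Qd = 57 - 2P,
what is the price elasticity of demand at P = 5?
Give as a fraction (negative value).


dQ/dP = -2
At P = 5: Q = 57 - 2*5 = 47
E = (dQ/dP)(P/Q) = (-2)(5/47) = -10/47

-10/47


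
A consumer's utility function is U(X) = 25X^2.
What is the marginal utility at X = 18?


MU = dU/dX = 25*2*X^(2-1)
MU = 50*X^1
At X = 18:
MU = 50 * 18^1
MU = 50 * 18 = 900

900


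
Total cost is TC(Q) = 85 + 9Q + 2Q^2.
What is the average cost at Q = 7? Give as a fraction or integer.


TC(7) = 85 + 9*7 + 2*7^2
TC(7) = 85 + 63 + 98 = 246
AC = TC/Q = 246/7 = 246/7

246/7


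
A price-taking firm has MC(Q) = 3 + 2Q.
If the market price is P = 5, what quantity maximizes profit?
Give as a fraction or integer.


In perfect competition, profit is maximized where P = MC.
5 = 3 + 2Q
2 = 2Q
Q* = 2/2 = 1

1


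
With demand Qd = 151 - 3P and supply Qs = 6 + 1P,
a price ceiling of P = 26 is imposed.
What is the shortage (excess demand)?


At P = 26:
Qd = 151 - 3*26 = 73
Qs = 6 + 1*26 = 32
Shortage = Qd - Qs = 73 - 32 = 41

41


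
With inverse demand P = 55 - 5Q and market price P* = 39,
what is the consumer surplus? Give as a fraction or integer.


Maximum willingness to pay (at Q=0): P_max = 55
Quantity demanded at P* = 39:
Q* = (55 - 39)/5 = 16/5
CS = (1/2) * Q* * (P_max - P*)
CS = (1/2) * 16/5 * (55 - 39)
CS = (1/2) * 16/5 * 16 = 128/5

128/5


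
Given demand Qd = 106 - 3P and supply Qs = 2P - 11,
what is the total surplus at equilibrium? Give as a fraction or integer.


Find equilibrium: 106 - 3P = 2P - 11
106 + 11 = 5P
P* = 117/5 = 117/5
Q* = 2*117/5 - 11 = 179/5
Inverse demand: P = 106/3 - Q/3, so P_max = 106/3
Inverse supply: P = 11/2 + Q/2, so P_min = 11/2
CS = (1/2) * 179/5 * (106/3 - 117/5) = 32041/150
PS = (1/2) * 179/5 * (117/5 - 11/2) = 32041/100
TS = CS + PS = 32041/150 + 32041/100 = 32041/60

32041/60


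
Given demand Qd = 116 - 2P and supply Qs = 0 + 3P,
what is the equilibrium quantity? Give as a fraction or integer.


First find equilibrium price:
116 - 2P = 0 + 3P
P* = 116/5 = 116/5
Then substitute into demand:
Q* = 116 - 2 * 116/5 = 348/5

348/5


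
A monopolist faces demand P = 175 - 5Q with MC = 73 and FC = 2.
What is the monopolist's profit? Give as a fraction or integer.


MR = MC: 175 - 10Q = 73
Q* = 51/5
P* = 175 - 5*51/5 = 124
Profit = (P* - MC)*Q* - FC
= (124 - 73)*51/5 - 2
= 51*51/5 - 2
= 2601/5 - 2 = 2591/5

2591/5


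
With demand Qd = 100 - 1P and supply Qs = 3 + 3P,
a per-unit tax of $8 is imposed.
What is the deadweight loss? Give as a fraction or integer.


Pre-tax equilibrium quantity: Q* = 303/4
Post-tax equilibrium quantity: Q_tax = 279/4
Reduction in quantity: Q* - Q_tax = 6
DWL = (1/2) * tax * (Q* - Q_tax)
DWL = (1/2) * 8 * 6 = 24

24


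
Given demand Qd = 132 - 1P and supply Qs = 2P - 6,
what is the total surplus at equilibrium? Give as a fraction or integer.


Find equilibrium: 132 - 1P = 2P - 6
132 + 6 = 3P
P* = 138/3 = 46
Q* = 2*46 - 6 = 86
Inverse demand: P = 132 - Q/1, so P_max = 132
Inverse supply: P = 3 + Q/2, so P_min = 3
CS = (1/2) * 86 * (132 - 46) = 3698
PS = (1/2) * 86 * (46 - 3) = 1849
TS = CS + PS = 3698 + 1849 = 5547

5547


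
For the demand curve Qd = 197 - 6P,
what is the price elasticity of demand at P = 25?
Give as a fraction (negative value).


dQ/dP = -6
At P = 25: Q = 197 - 6*25 = 47
E = (dQ/dP)(P/Q) = (-6)(25/47) = -150/47

-150/47


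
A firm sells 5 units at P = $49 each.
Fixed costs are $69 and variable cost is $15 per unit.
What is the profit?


Total Revenue = P * Q = 49 * 5 = $245
Total Cost = FC + VC*Q = 69 + 15*5 = $144
Profit = TR - TC = 245 - 144 = $101

$101


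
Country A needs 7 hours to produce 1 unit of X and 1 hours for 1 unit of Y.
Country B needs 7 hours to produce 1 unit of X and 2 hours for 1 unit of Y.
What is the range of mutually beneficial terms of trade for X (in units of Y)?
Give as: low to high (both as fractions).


Opportunity cost of X for Country A = hours_X / hours_Y = 7/1 = 7 units of Y
Opportunity cost of X for Country B = hours_X / hours_Y = 7/2 = 7/2 units of Y
Terms of trade must be between the two opportunity costs.
Range: 7/2 to 7

7/2 to 7


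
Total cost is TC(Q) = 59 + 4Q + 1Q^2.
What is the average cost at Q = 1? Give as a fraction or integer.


TC(1) = 59 + 4*1 + 1*1^2
TC(1) = 59 + 4 + 1 = 64
AC = TC/Q = 64/1 = 64

64


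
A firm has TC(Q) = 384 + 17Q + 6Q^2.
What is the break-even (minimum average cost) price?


AC(Q) = 384/Q + 17 + 6Q
To minimize: dAC/dQ = -384/Q^2 + 6 = 0
Q^2 = 384/6 = 64
Q* = 8
Min AC = 384/8 + 17 + 6*8
Min AC = 48 + 17 + 48 = 113

113


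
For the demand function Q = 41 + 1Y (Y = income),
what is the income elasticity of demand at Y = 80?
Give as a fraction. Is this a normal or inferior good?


dQ/dY = 1
At Y = 80: Q = 41 + 1*80 = 121
Ey = (dQ/dY)(Y/Q) = 1 * 80 / 121 = 80/121
Since Ey > 0, this is a normal good.

80/121 (normal good)


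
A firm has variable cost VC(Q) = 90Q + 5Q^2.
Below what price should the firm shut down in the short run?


AVC(Q) = VC(Q)/Q = 90 + 5Q
AVC is increasing in Q, so minimum AVC is at Q -> 0+.
Min AVC = 90
The firm should shut down if P < 90.

90


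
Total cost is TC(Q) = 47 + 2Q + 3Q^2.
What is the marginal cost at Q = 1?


MC = dTC/dQ = 2 + 2*3*Q
At Q = 1:
MC = 2 + 6*1
MC = 2 + 6 = 8

8


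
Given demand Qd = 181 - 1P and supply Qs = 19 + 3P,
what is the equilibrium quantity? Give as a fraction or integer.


First find equilibrium price:
181 - 1P = 19 + 3P
P* = 162/4 = 81/2
Then substitute into demand:
Q* = 181 - 1 * 81/2 = 281/2

281/2


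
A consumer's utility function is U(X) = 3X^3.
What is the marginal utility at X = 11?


MU = dU/dX = 3*3*X^(3-1)
MU = 9*X^2
At X = 11:
MU = 9 * 11^2
MU = 9 * 121 = 1089

1089


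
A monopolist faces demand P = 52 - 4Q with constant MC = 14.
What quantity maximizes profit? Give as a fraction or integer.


TR = P*Q = (52 - 4Q)Q = 52Q - 4Q^2
MR = dTR/dQ = 52 - 8Q
Set MR = MC:
52 - 8Q = 14
38 = 8Q
Q* = 38/8 = 19/4

19/4


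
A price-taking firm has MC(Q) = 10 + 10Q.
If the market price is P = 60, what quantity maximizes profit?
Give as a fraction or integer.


In perfect competition, profit is maximized where P = MC.
60 = 10 + 10Q
50 = 10Q
Q* = 50/10 = 5

5


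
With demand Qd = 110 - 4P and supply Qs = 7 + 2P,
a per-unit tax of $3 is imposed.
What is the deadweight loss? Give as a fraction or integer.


Pre-tax equilibrium quantity: Q* = 124/3
Post-tax equilibrium quantity: Q_tax = 112/3
Reduction in quantity: Q* - Q_tax = 4
DWL = (1/2) * tax * (Q* - Q_tax)
DWL = (1/2) * 3 * 4 = 6

6


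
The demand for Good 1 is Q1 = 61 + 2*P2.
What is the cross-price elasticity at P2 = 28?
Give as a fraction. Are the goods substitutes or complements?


dQ1/dP2 = 2
At P2 = 28: Q1 = 61 + 2*28 = 117
Exy = (dQ1/dP2)(P2/Q1) = 2 * 28 / 117 = 56/117
Since Exy > 0, the goods are substitutes.

56/117 (substitutes)


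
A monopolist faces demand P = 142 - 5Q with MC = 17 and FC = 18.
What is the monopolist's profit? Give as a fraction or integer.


MR = MC: 142 - 10Q = 17
Q* = 25/2
P* = 142 - 5*25/2 = 159/2
Profit = (P* - MC)*Q* - FC
= (159/2 - 17)*25/2 - 18
= 125/2*25/2 - 18
= 3125/4 - 18 = 3053/4

3053/4


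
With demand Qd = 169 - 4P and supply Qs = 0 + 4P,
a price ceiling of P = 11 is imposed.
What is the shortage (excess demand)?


At P = 11:
Qd = 169 - 4*11 = 125
Qs = 0 + 4*11 = 44
Shortage = Qd - Qs = 125 - 44 = 81

81


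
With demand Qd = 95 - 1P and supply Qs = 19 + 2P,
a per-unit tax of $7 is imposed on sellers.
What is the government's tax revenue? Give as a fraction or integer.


With tax on sellers, new supply: Qs' = 19 + 2(P - 7)
= 5 + 2P
New equilibrium quantity:
Q_new = 65
Tax revenue = tax * Q_new = 7 * 65 = 455

455


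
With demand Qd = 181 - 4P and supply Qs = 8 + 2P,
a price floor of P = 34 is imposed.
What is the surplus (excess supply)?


At P = 34:
Qd = 181 - 4*34 = 45
Qs = 8 + 2*34 = 76
Surplus = Qs - Qd = 76 - 45 = 31

31


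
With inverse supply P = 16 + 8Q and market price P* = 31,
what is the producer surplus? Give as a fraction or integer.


Minimum supply price (at Q=0): P_min = 16
Quantity supplied at P* = 31:
Q* = (31 - 16)/8 = 15/8
PS = (1/2) * Q* * (P* - P_min)
PS = (1/2) * 15/8 * (31 - 16)
PS = (1/2) * 15/8 * 15 = 225/16

225/16


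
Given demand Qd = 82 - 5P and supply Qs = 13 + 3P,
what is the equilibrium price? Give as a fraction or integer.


At equilibrium, Qd = Qs.
82 - 5P = 13 + 3P
82 - 13 = 5P + 3P
69 = 8P
P* = 69/8 = 69/8

69/8


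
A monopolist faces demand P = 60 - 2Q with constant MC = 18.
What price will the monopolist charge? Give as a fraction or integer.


MR = 60 - 4Q
Set MR = MC: 60 - 4Q = 18
Q* = 21/2
Substitute into demand:
P* = 60 - 2*21/2 = 39

39


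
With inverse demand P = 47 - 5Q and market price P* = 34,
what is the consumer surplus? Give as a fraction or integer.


Maximum willingness to pay (at Q=0): P_max = 47
Quantity demanded at P* = 34:
Q* = (47 - 34)/5 = 13/5
CS = (1/2) * Q* * (P_max - P*)
CS = (1/2) * 13/5 * (47 - 34)
CS = (1/2) * 13/5 * 13 = 169/10

169/10


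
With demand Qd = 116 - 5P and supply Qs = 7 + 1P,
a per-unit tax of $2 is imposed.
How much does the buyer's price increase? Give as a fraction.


With a per-unit tax, the buyer's price increase depends on relative slopes.
Supply slope: d = 1, Demand slope: b = 5
Buyer's price increase = d * tax / (b + d)
= 1 * 2 / (5 + 1)
= 2 / 6 = 1/3

1/3


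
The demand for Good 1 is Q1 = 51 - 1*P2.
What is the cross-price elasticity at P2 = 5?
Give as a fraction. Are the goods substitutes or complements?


dQ1/dP2 = -1
At P2 = 5: Q1 = 51 - 1*5 = 46
Exy = (dQ1/dP2)(P2/Q1) = -1 * 5 / 46 = -5/46
Since Exy < 0, the goods are complements.

-5/46 (complements)


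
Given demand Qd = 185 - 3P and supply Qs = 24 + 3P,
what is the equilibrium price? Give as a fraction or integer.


At equilibrium, Qd = Qs.
185 - 3P = 24 + 3P
185 - 24 = 3P + 3P
161 = 6P
P* = 161/6 = 161/6

161/6


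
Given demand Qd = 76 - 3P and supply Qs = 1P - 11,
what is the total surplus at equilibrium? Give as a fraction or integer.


Find equilibrium: 76 - 3P = 1P - 11
76 + 11 = 4P
P* = 87/4 = 87/4
Q* = 1*87/4 - 11 = 43/4
Inverse demand: P = 76/3 - Q/3, so P_max = 76/3
Inverse supply: P = 11 + Q/1, so P_min = 11
CS = (1/2) * 43/4 * (76/3 - 87/4) = 1849/96
PS = (1/2) * 43/4 * (87/4 - 11) = 1849/32
TS = CS + PS = 1849/96 + 1849/32 = 1849/24

1849/24


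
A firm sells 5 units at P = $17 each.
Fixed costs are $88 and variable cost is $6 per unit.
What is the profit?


Total Revenue = P * Q = 17 * 5 = $85
Total Cost = FC + VC*Q = 88 + 6*5 = $118
Profit = TR - TC = 85 - 118 = $-33

$-33


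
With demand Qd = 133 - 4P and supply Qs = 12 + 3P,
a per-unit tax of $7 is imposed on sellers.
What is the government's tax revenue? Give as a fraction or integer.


With tax on sellers, new supply: Qs' = 12 + 3(P - 7)
= 3P - 9
New equilibrium quantity:
Q_new = 363/7
Tax revenue = tax * Q_new = 7 * 363/7 = 363

363


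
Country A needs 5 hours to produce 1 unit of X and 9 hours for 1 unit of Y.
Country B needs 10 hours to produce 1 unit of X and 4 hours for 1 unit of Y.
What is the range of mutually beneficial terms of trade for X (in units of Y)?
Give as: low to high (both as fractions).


Opportunity cost of X for Country A = hours_X / hours_Y = 5/9 = 5/9 units of Y
Opportunity cost of X for Country B = hours_X / hours_Y = 10/4 = 5/2 units of Y
Terms of trade must be between the two opportunity costs.
Range: 5/9 to 5/2

5/9 to 5/2


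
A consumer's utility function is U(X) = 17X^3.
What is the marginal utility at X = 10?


MU = dU/dX = 17*3*X^(3-1)
MU = 51*X^2
At X = 10:
MU = 51 * 10^2
MU = 51 * 100 = 5100

5100


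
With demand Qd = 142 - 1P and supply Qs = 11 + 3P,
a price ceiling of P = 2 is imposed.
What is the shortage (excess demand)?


At P = 2:
Qd = 142 - 1*2 = 140
Qs = 11 + 3*2 = 17
Shortage = Qd - Qs = 140 - 17 = 123

123


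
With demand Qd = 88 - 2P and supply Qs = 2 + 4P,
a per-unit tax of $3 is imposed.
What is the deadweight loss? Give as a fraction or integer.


Pre-tax equilibrium quantity: Q* = 178/3
Post-tax equilibrium quantity: Q_tax = 166/3
Reduction in quantity: Q* - Q_tax = 4
DWL = (1/2) * tax * (Q* - Q_tax)
DWL = (1/2) * 3 * 4 = 6

6


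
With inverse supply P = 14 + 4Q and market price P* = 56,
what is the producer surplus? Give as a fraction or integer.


Minimum supply price (at Q=0): P_min = 14
Quantity supplied at P* = 56:
Q* = (56 - 14)/4 = 21/2
PS = (1/2) * Q* * (P* - P_min)
PS = (1/2) * 21/2 * (56 - 14)
PS = (1/2) * 21/2 * 42 = 441/2

441/2


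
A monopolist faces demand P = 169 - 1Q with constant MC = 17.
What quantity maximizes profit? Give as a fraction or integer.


TR = P*Q = (169 - 1Q)Q = 169Q - 1Q^2
MR = dTR/dQ = 169 - 2Q
Set MR = MC:
169 - 2Q = 17
152 = 2Q
Q* = 152/2 = 76

76


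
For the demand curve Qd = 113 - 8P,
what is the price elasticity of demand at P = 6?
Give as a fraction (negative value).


dQ/dP = -8
At P = 6: Q = 113 - 8*6 = 65
E = (dQ/dP)(P/Q) = (-8)(6/65) = -48/65

-48/65


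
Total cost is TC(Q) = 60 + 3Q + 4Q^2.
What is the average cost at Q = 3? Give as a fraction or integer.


TC(3) = 60 + 3*3 + 4*3^2
TC(3) = 60 + 9 + 36 = 105
AC = TC/Q = 105/3 = 35

35


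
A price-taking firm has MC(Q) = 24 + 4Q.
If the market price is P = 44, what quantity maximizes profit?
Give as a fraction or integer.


In perfect competition, profit is maximized where P = MC.
44 = 24 + 4Q
20 = 4Q
Q* = 20/4 = 5

5


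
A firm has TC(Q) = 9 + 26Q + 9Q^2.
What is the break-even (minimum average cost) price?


AC(Q) = 9/Q + 26 + 9Q
To minimize: dAC/dQ = -9/Q^2 + 9 = 0
Q^2 = 9/9 = 1
Q* = 1
Min AC = 9/1 + 26 + 9*1
Min AC = 9 + 26 + 9 = 44

44


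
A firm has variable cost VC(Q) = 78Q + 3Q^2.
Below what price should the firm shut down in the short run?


AVC(Q) = VC(Q)/Q = 78 + 3Q
AVC is increasing in Q, so minimum AVC is at Q -> 0+.
Min AVC = 78
The firm should shut down if P < 78.

78


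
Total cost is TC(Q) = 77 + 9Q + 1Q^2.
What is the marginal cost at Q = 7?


MC = dTC/dQ = 9 + 2*1*Q
At Q = 7:
MC = 9 + 2*7
MC = 9 + 14 = 23

23


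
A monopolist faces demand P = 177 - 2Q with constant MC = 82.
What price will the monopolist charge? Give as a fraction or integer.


MR = 177 - 4Q
Set MR = MC: 177 - 4Q = 82
Q* = 95/4
Substitute into demand:
P* = 177 - 2*95/4 = 259/2

259/2


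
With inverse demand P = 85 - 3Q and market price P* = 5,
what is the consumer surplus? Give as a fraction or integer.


Maximum willingness to pay (at Q=0): P_max = 85
Quantity demanded at P* = 5:
Q* = (85 - 5)/3 = 80/3
CS = (1/2) * Q* * (P_max - P*)
CS = (1/2) * 80/3 * (85 - 5)
CS = (1/2) * 80/3 * 80 = 3200/3

3200/3


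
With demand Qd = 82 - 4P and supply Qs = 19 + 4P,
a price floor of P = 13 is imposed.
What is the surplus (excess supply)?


At P = 13:
Qd = 82 - 4*13 = 30
Qs = 19 + 4*13 = 71
Surplus = Qs - Qd = 71 - 30 = 41

41


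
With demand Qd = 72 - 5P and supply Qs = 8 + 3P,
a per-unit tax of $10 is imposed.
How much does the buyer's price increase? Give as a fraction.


With a per-unit tax, the buyer's price increase depends on relative slopes.
Supply slope: d = 3, Demand slope: b = 5
Buyer's price increase = d * tax / (b + d)
= 3 * 10 / (5 + 3)
= 30 / 8 = 15/4

15/4


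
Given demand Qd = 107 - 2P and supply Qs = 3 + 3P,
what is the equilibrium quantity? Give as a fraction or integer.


First find equilibrium price:
107 - 2P = 3 + 3P
P* = 104/5 = 104/5
Then substitute into demand:
Q* = 107 - 2 * 104/5 = 327/5

327/5


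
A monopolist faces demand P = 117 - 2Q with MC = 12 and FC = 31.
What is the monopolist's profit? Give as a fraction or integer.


MR = MC: 117 - 4Q = 12
Q* = 105/4
P* = 117 - 2*105/4 = 129/2
Profit = (P* - MC)*Q* - FC
= (129/2 - 12)*105/4 - 31
= 105/2*105/4 - 31
= 11025/8 - 31 = 10777/8

10777/8
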